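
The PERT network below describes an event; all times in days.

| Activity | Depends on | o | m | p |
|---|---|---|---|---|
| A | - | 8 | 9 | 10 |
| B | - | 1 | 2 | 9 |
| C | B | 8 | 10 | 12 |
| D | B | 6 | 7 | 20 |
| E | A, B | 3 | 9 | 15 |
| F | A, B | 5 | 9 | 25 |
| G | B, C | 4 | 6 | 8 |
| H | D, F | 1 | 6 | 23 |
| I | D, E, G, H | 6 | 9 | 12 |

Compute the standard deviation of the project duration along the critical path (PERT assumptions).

te_A = (8 + 4·9 + 10)/6 = 54/6 = 9; σ²_A = ((10−8)/6)² = 0.111
te_B = (1 + 4·2 + 9)/6 = 18/6 = 3; σ²_B = ((9−1)/6)² = 1.778
te_C = (8 + 4·10 + 12)/6 = 60/6 = 10; σ²_C = ((12−8)/6)² = 0.444
te_D = (6 + 4·7 + 20)/6 = 54/6 = 9; σ²_D = ((20−6)/6)² = 5.444
te_E = (3 + 4·9 + 15)/6 = 54/6 = 9; σ²_E = ((15−3)/6)² = 4.000
te_F = (5 + 4·9 + 25)/6 = 66/6 = 11; σ²_F = ((25−5)/6)² = 11.111
te_G = (4 + 4·6 + 8)/6 = 36/6 = 6; σ²_G = ((8−4)/6)² = 0.444
te_H = (1 + 4·6 + 23)/6 = 48/6 = 8; σ²_H = ((23−1)/6)² = 13.444
te_I = (6 + 4·9 + 12)/6 = 54/6 = 9; σ²_I = ((12−6)/6)² = 1.000

Forward pass:
ES_A = 0; EF_A = 9
ES_B = 0; EF_B = 3
ES_C = 3; EF_C = 3+10 = 13
ES_D = 3; EF_D = 3+9 = 12
ES_E = max(EF_A=9, EF_B=3) = 9; EF_E = 9+9 = 18
ES_F = max(EF_A=9, EF_B=3) = 9; EF_F = 9+11 = 20
ES_G = max(EF_B=3, EF_C=13) = 13; EF_G = 13+6 = 19
ES_H = max(EF_D=12, EF_F=20) = 20; EF_H = 20+8 = 28
ES_I = max(EF_D=12, EF_E=18, EF_G=19, EF_H=28) = 28; EF_I = 28+9 = 37
Expected project duration μ = 37 days. Critical path: A → F → H → I.

Variance along critical path = 0.111 + 11.111 + 13.444 + 1.000 = 25.667
σ = √25.667 = 5.066 days

5.07 days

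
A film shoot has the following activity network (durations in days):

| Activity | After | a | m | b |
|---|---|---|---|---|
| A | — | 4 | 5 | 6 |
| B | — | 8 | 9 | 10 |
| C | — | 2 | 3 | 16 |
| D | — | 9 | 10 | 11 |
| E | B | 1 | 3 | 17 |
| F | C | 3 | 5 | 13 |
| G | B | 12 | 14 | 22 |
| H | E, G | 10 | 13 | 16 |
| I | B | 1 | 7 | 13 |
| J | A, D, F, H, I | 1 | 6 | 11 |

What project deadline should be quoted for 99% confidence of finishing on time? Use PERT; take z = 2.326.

te_A = (4 + 4·5 + 6)/6 = 30/6 = 5; σ²_A = ((6−4)/6)² = 0.111
te_B = (8 + 4·9 + 10)/6 = 54/6 = 9; σ²_B = ((10−8)/6)² = 0.111
te_C = (2 + 4·3 + 16)/6 = 30/6 = 5; σ²_C = ((16−2)/6)² = 5.444
te_D = (9 + 4·10 + 11)/6 = 60/6 = 10; σ²_D = ((11−9)/6)² = 0.111
te_E = (1 + 4·3 + 17)/6 = 30/6 = 5; σ²_E = ((17−1)/6)² = 7.111
te_F = (3 + 4·5 + 13)/6 = 36/6 = 6; σ²_F = ((13−3)/6)² = 2.778
te_G = (12 + 4·14 + 22)/6 = 90/6 = 15; σ²_G = ((22−12)/6)² = 2.778
te_H = (10 + 4·13 + 16)/6 = 78/6 = 13; σ²_H = ((16−10)/6)² = 1.000
te_I = (1 + 4·7 + 13)/6 = 42/6 = 7; σ²_I = ((13−1)/6)² = 4.000
te_J = (1 + 4·6 + 11)/6 = 36/6 = 6; σ²_J = ((11−1)/6)² = 2.778

Forward pass:
ES_A = 0; EF_A = 5
ES_B = 0; EF_B = 9
ES_C = 0; EF_C = 5
ES_D = 0; EF_D = 10
ES_E = 9; EF_E = 9+5 = 14
ES_F = 5; EF_F = 5+6 = 11
ES_G = 9; EF_G = 9+15 = 24
ES_H = max(EF_E=14, EF_G=24) = 24; EF_H = 24+13 = 37
ES_I = 9; EF_I = 9+7 = 16
ES_J = max(EF_A=5, EF_D=10, EF_F=11, EF_H=37, EF_I=16) = 37; EF_J = 37+6 = 43
Expected project duration μ = 43 days. Critical path: B → G → H → J.

Variance along critical path = 0.111 + 2.778 + 1.000 + 2.778 = 6.667; σ = 2.582 days.
D = μ + z·σ = 43 + 2.326·2.582 = 49.0 days

49.0 days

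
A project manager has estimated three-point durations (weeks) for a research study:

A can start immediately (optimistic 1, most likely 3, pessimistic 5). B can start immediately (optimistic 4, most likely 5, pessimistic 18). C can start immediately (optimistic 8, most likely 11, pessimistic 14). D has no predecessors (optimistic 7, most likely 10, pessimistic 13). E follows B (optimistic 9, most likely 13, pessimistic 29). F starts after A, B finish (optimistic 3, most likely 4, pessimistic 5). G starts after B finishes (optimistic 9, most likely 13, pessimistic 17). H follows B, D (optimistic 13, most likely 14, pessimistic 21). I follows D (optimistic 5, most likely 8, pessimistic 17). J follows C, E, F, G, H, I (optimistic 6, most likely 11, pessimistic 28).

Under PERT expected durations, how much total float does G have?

te_A = (1 + 4·3 + 5)/6 = 18/6 = 3
te_B = (4 + 4·5 + 18)/6 = 42/6 = 7
te_C = (8 + 4·11 + 14)/6 = 66/6 = 11
te_D = (7 + 4·10 + 13)/6 = 60/6 = 10
te_E = (9 + 4·13 + 29)/6 = 90/6 = 15
te_F = (3 + 4·4 + 5)/6 = 24/6 = 4
te_G = (9 + 4·13 + 17)/6 = 78/6 = 13
te_H = (13 + 4·14 + 21)/6 = 90/6 = 15
te_I = (5 + 4·8 + 17)/6 = 54/6 = 9
te_J = (6 + 4·11 + 28)/6 = 78/6 = 13

Forward pass:
ES_A = 0; EF_A = 3
ES_B = 0; EF_B = 7
ES_C = 0; EF_C = 11
ES_D = 0; EF_D = 10
ES_E = 7; EF_E = 7+15 = 22
ES_F = max(EF_A=3, EF_B=7) = 7; EF_F = 7+4 = 11
ES_G = 7; EF_G = 7+13 = 20
ES_H = max(EF_B=7, EF_D=10) = 10; EF_H = 10+15 = 25
ES_I = 10; EF_I = 10+9 = 19
ES_J = max(EF_C=11, EF_E=22, EF_F=11, EF_G=20, EF_H=25, EF_I=19) = 25; EF_J = 25+13 = 38
Expected project duration μ = 38 weeks. Critical path: D → H → J.

Backward pass:
LF_J = 38; LS_J = 38−13 = 25
LF_I = LS_J = 25; LS_I = 25−9 = 16
LF_H = LS_J = 25; LS_H = 25−15 = 10
LF_G = LS_J = 25; LS_G = 25−13 = 12
LF_F = LS_J = 25; LS_F = 25−4 = 21
LF_E = LS_J = 25; LS_E = 25−15 = 10
LF_D = min(LS_H=10, LS_I=16) = 10; LS_D = 10−10 = 0
LF_C = LS_J = 25; LS_C = 25−11 = 14
LF_B = min(LS_E=10, LS_F=21, LS_G=12, LS_H=10) = 10; LS_B = 10−7 = 3
LF_A = LS_F = 21; LS_A = 21−3 = 18
Slack_G = LS_G − ES_G = 12 − 7 = 5

5 weeks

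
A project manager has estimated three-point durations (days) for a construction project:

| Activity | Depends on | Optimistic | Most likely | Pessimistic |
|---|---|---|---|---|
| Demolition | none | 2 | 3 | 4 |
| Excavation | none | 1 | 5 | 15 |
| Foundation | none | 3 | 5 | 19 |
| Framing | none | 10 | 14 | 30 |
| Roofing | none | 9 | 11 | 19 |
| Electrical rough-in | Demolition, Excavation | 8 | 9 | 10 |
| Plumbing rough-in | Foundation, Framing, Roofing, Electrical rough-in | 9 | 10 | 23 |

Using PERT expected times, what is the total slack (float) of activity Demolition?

4 days

te_Demolition = (2 + 4·3 + 4)/6 = 18/6 = 3
te_Excavation = (1 + 4·5 + 15)/6 = 36/6 = 6
te_Foundation = (3 + 4·5 + 19)/6 = 42/6 = 7
te_Framing = (10 + 4·14 + 30)/6 = 96/6 = 16
te_Roofing = (9 + 4·11 + 19)/6 = 72/6 = 12
te_Electrical rough-in = (8 + 4·9 + 10)/6 = 54/6 = 9
te_Plumbing rough-in = (9 + 4·10 + 23)/6 = 72/6 = 12

Forward pass:
ES_Demolition = 0; EF_Demolition = 3
ES_Excavation = 0; EF_Excavation = 6
ES_Foundation = 0; EF_Foundation = 7
ES_Framing = 0; EF_Framing = 16
ES_Roofing = 0; EF_Roofing = 12
ES_Electrical rough-in = max(EF_Demolition=3, EF_Excavation=6) = 6; EF_Electrical rough-in = 6+9 = 15
ES_Plumbing rough-in = max(EF_Foundation=7, EF_Framing=16, EF_Roofing=12, EF_Electrical rough-in=15) = 16; EF_Plumbing rough-in = 16+12 = 28
Expected project duration μ = 28 days. Critical path: Framing → Plumbing rough-in.

Backward pass:
LF_Plumbing rough-in = 28; LS_Plumbing rough-in = 28−12 = 16
LF_Electrical rough-in = LS_Plumbing rough-in = 16; LS_Electrical rough-in = 16−9 = 7
LF_Roofing = LS_Plumbing rough-in = 16; LS_Roofing = 16−12 = 4
LF_Framing = LS_Plumbing rough-in = 16; LS_Framing = 16−16 = 0
LF_Foundation = LS_Plumbing rough-in = 16; LS_Foundation = 16−7 = 9
LF_Excavation = LS_Electrical rough-in = 7; LS_Excavation = 7−6 = 1
LF_Demolition = LS_Electrical rough-in = 7; LS_Demolition = 7−3 = 4
Slack_Demolition = LS_Demolition − ES_Demolition = 4 − 0 = 4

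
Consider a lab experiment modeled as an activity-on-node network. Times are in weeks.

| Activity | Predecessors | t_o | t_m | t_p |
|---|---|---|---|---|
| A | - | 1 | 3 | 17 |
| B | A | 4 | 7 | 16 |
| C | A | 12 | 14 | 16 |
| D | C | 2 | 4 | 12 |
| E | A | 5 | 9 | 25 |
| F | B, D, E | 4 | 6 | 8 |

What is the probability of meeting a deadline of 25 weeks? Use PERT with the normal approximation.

0.064

te_A = (1 + 4·3 + 17)/6 = 30/6 = 5; σ²_A = ((17−1)/6)² = 7.111
te_B = (4 + 4·7 + 16)/6 = 48/6 = 8; σ²_B = ((16−4)/6)² = 4.000
te_C = (12 + 4·14 + 16)/6 = 84/6 = 14; σ²_C = ((16−12)/6)² = 0.444
te_D = (2 + 4·4 + 12)/6 = 30/6 = 5; σ²_D = ((12−2)/6)² = 2.778
te_E = (5 + 4·9 + 25)/6 = 66/6 = 11; σ²_E = ((25−5)/6)² = 11.111
te_F = (4 + 4·6 + 8)/6 = 36/6 = 6; σ²_F = ((8−4)/6)² = 0.444

Forward pass:
ES_A = 0; EF_A = 5
ES_B = 5; EF_B = 5+8 = 13
ES_C = 5; EF_C = 5+14 = 19
ES_D = 19; EF_D = 19+5 = 24
ES_E = 5; EF_E = 5+11 = 16
ES_F = max(EF_B=13, EF_D=24, EF_E=16) = 24; EF_F = 24+6 = 30
Expected project duration μ = 30 weeks. Critical path: A → C → D → F.

Variance along critical path = 7.111 + 0.444 + 2.778 + 0.444 = 10.778; σ = √10.778 = 3.283 weeks.
Z = (25 − 30) / 3.283 = -1.523
P(T ≤ 25) = Φ(-1.523) ≈ 0.064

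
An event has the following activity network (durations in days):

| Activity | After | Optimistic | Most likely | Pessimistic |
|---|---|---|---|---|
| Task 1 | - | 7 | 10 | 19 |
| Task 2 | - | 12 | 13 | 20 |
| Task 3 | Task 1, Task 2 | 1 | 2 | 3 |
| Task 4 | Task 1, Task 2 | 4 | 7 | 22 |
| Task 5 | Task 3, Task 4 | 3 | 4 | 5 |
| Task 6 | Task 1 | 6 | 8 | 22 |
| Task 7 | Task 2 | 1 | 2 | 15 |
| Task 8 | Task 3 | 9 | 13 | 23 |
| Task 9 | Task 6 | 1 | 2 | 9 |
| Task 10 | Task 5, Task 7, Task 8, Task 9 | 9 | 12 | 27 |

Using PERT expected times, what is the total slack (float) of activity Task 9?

te_Task 1 = (7 + 4·10 + 19)/6 = 66/6 = 11
te_Task 2 = (12 + 4·13 + 20)/6 = 84/6 = 14
te_Task 3 = (1 + 4·2 + 3)/6 = 12/6 = 2
te_Task 4 = (4 + 4·7 + 22)/6 = 54/6 = 9
te_Task 5 = (3 + 4·4 + 5)/6 = 24/6 = 4
te_Task 6 = (6 + 4·8 + 22)/6 = 60/6 = 10
te_Task 7 = (1 + 4·2 + 15)/6 = 24/6 = 4
te_Task 8 = (9 + 4·13 + 23)/6 = 84/6 = 14
te_Task 9 = (1 + 4·2 + 9)/6 = 18/6 = 3
te_Task 10 = (9 + 4·12 + 27)/6 = 84/6 = 14

Forward pass:
ES_Task 1 = 0; EF_Task 1 = 11
ES_Task 2 = 0; EF_Task 2 = 14
ES_Task 3 = max(EF_Task 1=11, EF_Task 2=14) = 14; EF_Task 3 = 14+2 = 16
ES_Task 4 = max(EF_Task 1=11, EF_Task 2=14) = 14; EF_Task 4 = 14+9 = 23
ES_Task 5 = max(EF_Task 3=16, EF_Task 4=23) = 23; EF_Task 5 = 23+4 = 27
ES_Task 6 = 11; EF_Task 6 = 11+10 = 21
ES_Task 7 = 14; EF_Task 7 = 14+4 = 18
ES_Task 8 = 16; EF_Task 8 = 16+14 = 30
ES_Task 9 = 21; EF_Task 9 = 21+3 = 24
ES_Task 10 = max(EF_Task 5=27, EF_Task 7=18, EF_Task 8=30, EF_Task 9=24) = 30; EF_Task 10 = 30+14 = 44
Expected project duration μ = 44 days. Critical path: Task 2 → Task 3 → Task 8 → Task 10.

Backward pass:
LF_Task 10 = 44; LS_Task 10 = 44−14 = 30
LF_Task 9 = LS_Task 10 = 30; LS_Task 9 = 30−3 = 27
LF_Task 8 = LS_Task 10 = 30; LS_Task 8 = 30−14 = 16
LF_Task 7 = LS_Task 10 = 30; LS_Task 7 = 30−4 = 26
LF_Task 6 = LS_Task 9 = 27; LS_Task 6 = 27−10 = 17
LF_Task 5 = LS_Task 10 = 30; LS_Task 5 = 30−4 = 26
LF_Task 4 = LS_Task 5 = 26; LS_Task 4 = 26−9 = 17
LF_Task 3 = min(LS_Task 5=26, LS_Task 8=16) = 16; LS_Task 3 = 16−2 = 14
LF_Task 2 = min(LS_Task 3=14, LS_Task 4=17, LS_Task 7=26) = 14; LS_Task 2 = 14−14 = 0
LF_Task 1 = min(LS_Task 3=14, LS_Task 4=17, LS_Task 6=17) = 14; LS_Task 1 = 14−11 = 3
Slack_Task 9 = LS_Task 9 − ES_Task 9 = 27 − 21 = 6

6 days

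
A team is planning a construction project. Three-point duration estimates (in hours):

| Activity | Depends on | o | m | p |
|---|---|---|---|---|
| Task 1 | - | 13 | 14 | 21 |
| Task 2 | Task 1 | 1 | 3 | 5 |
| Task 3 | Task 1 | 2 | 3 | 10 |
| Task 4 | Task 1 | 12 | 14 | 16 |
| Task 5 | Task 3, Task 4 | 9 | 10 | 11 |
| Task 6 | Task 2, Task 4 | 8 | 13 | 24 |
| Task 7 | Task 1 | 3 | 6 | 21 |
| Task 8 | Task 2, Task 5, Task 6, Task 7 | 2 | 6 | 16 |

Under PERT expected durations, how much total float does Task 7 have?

te_Task 1 = (13 + 4·14 + 21)/6 = 90/6 = 15
te_Task 2 = (1 + 4·3 + 5)/6 = 18/6 = 3
te_Task 3 = (2 + 4·3 + 10)/6 = 24/6 = 4
te_Task 4 = (12 + 4·14 + 16)/6 = 84/6 = 14
te_Task 5 = (9 + 4·10 + 11)/6 = 60/6 = 10
te_Task 6 = (8 + 4·13 + 24)/6 = 84/6 = 14
te_Task 7 = (3 + 4·6 + 21)/6 = 48/6 = 8
te_Task 8 = (2 + 4·6 + 16)/6 = 42/6 = 7

Forward pass:
ES_Task 1 = 0; EF_Task 1 = 15
ES_Task 2 = 15; EF_Task 2 = 15+3 = 18
ES_Task 3 = 15; EF_Task 3 = 15+4 = 19
ES_Task 4 = 15; EF_Task 4 = 15+14 = 29
ES_Task 5 = max(EF_Task 3=19, EF_Task 4=29) = 29; EF_Task 5 = 29+10 = 39
ES_Task 6 = max(EF_Task 2=18, EF_Task 4=29) = 29; EF_Task 6 = 29+14 = 43
ES_Task 7 = 15; EF_Task 7 = 15+8 = 23
ES_Task 8 = max(EF_Task 2=18, EF_Task 5=39, EF_Task 6=43, EF_Task 7=23) = 43; EF_Task 8 = 43+7 = 50
Expected project duration μ = 50 hours. Critical path: Task 1 → Task 4 → Task 6 → Task 8.

Backward pass:
LF_Task 8 = 50; LS_Task 8 = 50−7 = 43
LF_Task 7 = LS_Task 8 = 43; LS_Task 7 = 43−8 = 35
LF_Task 6 = LS_Task 8 = 43; LS_Task 6 = 43−14 = 29
LF_Task 5 = LS_Task 8 = 43; LS_Task 5 = 43−10 = 33
LF_Task 4 = min(LS_Task 5=33, LS_Task 6=29) = 29; LS_Task 4 = 29−14 = 15
LF_Task 3 = LS_Task 5 = 33; LS_Task 3 = 33−4 = 29
LF_Task 2 = min(LS_Task 6=29, LS_Task 8=43) = 29; LS_Task 2 = 29−3 = 26
LF_Task 1 = min(LS_Task 2=26, LS_Task 3=29, LS_Task 4=15, LS_Task 7=35) = 15; LS_Task 1 = 15−15 = 0
Slack_Task 7 = LS_Task 7 − ES_Task 7 = 35 − 15 = 20

20 hours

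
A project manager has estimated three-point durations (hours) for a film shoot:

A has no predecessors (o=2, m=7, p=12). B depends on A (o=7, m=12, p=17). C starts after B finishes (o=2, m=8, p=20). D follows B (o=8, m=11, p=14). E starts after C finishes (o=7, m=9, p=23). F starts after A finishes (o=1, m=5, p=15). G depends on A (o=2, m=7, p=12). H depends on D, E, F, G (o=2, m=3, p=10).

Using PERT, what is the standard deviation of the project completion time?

4.84 hours

te_A = (2 + 4·7 + 12)/6 = 42/6 = 7; σ²_A = ((12−2)/6)² = 2.778
te_B = (7 + 4·12 + 17)/6 = 72/6 = 12; σ²_B = ((17−7)/6)² = 2.778
te_C = (2 + 4·8 + 20)/6 = 54/6 = 9; σ²_C = ((20−2)/6)² = 9.000
te_D = (8 + 4·11 + 14)/6 = 66/6 = 11; σ²_D = ((14−8)/6)² = 1.000
te_E = (7 + 4·9 + 23)/6 = 66/6 = 11; σ²_E = ((23−7)/6)² = 7.111
te_F = (1 + 4·5 + 15)/6 = 36/6 = 6; σ²_F = ((15−1)/6)² = 5.444
te_G = (2 + 4·7 + 12)/6 = 42/6 = 7; σ²_G = ((12−2)/6)² = 2.778
te_H = (2 + 4·3 + 10)/6 = 24/6 = 4; σ²_H = ((10−2)/6)² = 1.778

Forward pass:
ES_A = 0; EF_A = 7
ES_B = 7; EF_B = 7+12 = 19
ES_C = 19; EF_C = 19+9 = 28
ES_D = 19; EF_D = 19+11 = 30
ES_E = 28; EF_E = 28+11 = 39
ES_F = 7; EF_F = 7+6 = 13
ES_G = 7; EF_G = 7+7 = 14
ES_H = max(EF_D=30, EF_E=39, EF_F=13, EF_G=14) = 39; EF_H = 39+4 = 43
Expected project duration μ = 43 hours. Critical path: A → B → C → E → H.

Variance along critical path = 2.778 + 2.778 + 9.000 + 7.111 + 1.778 = 23.444
σ = √23.444 = 4.842 hours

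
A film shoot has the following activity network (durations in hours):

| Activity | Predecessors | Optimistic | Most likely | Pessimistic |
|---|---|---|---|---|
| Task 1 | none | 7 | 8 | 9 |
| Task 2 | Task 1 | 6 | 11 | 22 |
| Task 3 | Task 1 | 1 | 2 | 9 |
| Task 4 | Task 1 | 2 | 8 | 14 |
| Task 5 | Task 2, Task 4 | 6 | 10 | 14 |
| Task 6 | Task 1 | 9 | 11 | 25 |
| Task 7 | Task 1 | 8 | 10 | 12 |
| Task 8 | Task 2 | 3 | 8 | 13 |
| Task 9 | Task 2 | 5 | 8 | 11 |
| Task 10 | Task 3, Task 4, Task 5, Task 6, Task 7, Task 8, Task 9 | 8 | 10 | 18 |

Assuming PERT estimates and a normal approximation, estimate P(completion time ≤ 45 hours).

te_Task 1 = (7 + 4·8 + 9)/6 = 48/6 = 8; σ²_Task 1 = ((9−7)/6)² = 0.111
te_Task 2 = (6 + 4·11 + 22)/6 = 72/6 = 12; σ²_Task 2 = ((22−6)/6)² = 7.111
te_Task 3 = (1 + 4·2 + 9)/6 = 18/6 = 3; σ²_Task 3 = ((9−1)/6)² = 1.778
te_Task 4 = (2 + 4·8 + 14)/6 = 48/6 = 8; σ²_Task 4 = ((14−2)/6)² = 4.000
te_Task 5 = (6 + 4·10 + 14)/6 = 60/6 = 10; σ²_Task 5 = ((14−6)/6)² = 1.778
te_Task 6 = (9 + 4·11 + 25)/6 = 78/6 = 13; σ²_Task 6 = ((25−9)/6)² = 7.111
te_Task 7 = (8 + 4·10 + 12)/6 = 60/6 = 10; σ²_Task 7 = ((12−8)/6)² = 0.444
te_Task 8 = (3 + 4·8 + 13)/6 = 48/6 = 8; σ²_Task 8 = ((13−3)/6)² = 2.778
te_Task 9 = (5 + 4·8 + 11)/6 = 48/6 = 8; σ²_Task 9 = ((11−5)/6)² = 1.000
te_Task 10 = (8 + 4·10 + 18)/6 = 66/6 = 11; σ²_Task 10 = ((18−8)/6)² = 2.778

Forward pass:
ES_Task 1 = 0; EF_Task 1 = 8
ES_Task 2 = 8; EF_Task 2 = 8+12 = 20
ES_Task 3 = 8; EF_Task 3 = 8+3 = 11
ES_Task 4 = 8; EF_Task 4 = 8+8 = 16
ES_Task 5 = max(EF_Task 2=20, EF_Task 4=16) = 20; EF_Task 5 = 20+10 = 30
ES_Task 6 = 8; EF_Task 6 = 8+13 = 21
ES_Task 7 = 8; EF_Task 7 = 8+10 = 18
ES_Task 8 = 20; EF_Task 8 = 20+8 = 28
ES_Task 9 = 20; EF_Task 9 = 20+8 = 28
ES_Task 10 = max(EF_Task 3=11, EF_Task 4=16, EF_Task 5=30, EF_Task 6=21, EF_Task 7=18, EF_Task 8=28, EF_Task 9=28) = 30; EF_Task 10 = 30+11 = 41
Expected project duration μ = 41 hours. Critical path: Task 1 → Task 2 → Task 5 → Task 10.

Variance along critical path = 0.111 + 7.111 + 1.778 + 2.778 = 11.778; σ = √11.778 = 3.432 hours.
Z = (45 − 41) / 3.432 = 1.166
P(T ≤ 45) = Φ(1.166) ≈ 0.878

0.878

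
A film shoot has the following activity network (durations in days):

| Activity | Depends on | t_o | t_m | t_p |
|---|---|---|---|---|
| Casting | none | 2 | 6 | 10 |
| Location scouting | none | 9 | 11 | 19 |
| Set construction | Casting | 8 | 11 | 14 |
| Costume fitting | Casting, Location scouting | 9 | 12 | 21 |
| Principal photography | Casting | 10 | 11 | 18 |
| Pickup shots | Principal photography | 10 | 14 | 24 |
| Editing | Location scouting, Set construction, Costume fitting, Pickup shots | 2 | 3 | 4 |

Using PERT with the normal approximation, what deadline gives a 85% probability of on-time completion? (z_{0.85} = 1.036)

39.1 days

te_Casting = (2 + 4·6 + 10)/6 = 36/6 = 6; σ²_Casting = ((10−2)/6)² = 1.778
te_Location scouting = (9 + 4·11 + 19)/6 = 72/6 = 12; σ²_Location scouting = ((19−9)/6)² = 2.778
te_Set construction = (8 + 4·11 + 14)/6 = 66/6 = 11; σ²_Set construction = ((14−8)/6)² = 1.000
te_Costume fitting = (9 + 4·12 + 21)/6 = 78/6 = 13; σ²_Costume fitting = ((21−9)/6)² = 4.000
te_Principal photography = (10 + 4·11 + 18)/6 = 72/6 = 12; σ²_Principal photography = ((18−10)/6)² = 1.778
te_Pickup shots = (10 + 4·14 + 24)/6 = 90/6 = 15; σ²_Pickup shots = ((24−10)/6)² = 5.444
te_Editing = (2 + 4·3 + 4)/6 = 18/6 = 3; σ²_Editing = ((4−2)/6)² = 0.111

Forward pass:
ES_Casting = 0; EF_Casting = 6
ES_Location scouting = 0; EF_Location scouting = 12
ES_Set construction = 6; EF_Set construction = 6+11 = 17
ES_Costume fitting = max(EF_Casting=6, EF_Location scouting=12) = 12; EF_Costume fitting = 12+13 = 25
ES_Principal photography = 6; EF_Principal photography = 6+12 = 18
ES_Pickup shots = 18; EF_Pickup shots = 18+15 = 33
ES_Editing = max(EF_Location scouting=12, EF_Set construction=17, EF_Costume fitting=25, EF_Pickup shots=33) = 33; EF_Editing = 33+3 = 36
Expected project duration μ = 36 days. Critical path: Casting → Principal photography → Pickup shots → Editing.

Variance along critical path = 1.778 + 1.778 + 5.444 + 0.111 = 9.111; σ = 3.018 days.
D = μ + z·σ = 36 + 1.036·3.018 = 39.1 days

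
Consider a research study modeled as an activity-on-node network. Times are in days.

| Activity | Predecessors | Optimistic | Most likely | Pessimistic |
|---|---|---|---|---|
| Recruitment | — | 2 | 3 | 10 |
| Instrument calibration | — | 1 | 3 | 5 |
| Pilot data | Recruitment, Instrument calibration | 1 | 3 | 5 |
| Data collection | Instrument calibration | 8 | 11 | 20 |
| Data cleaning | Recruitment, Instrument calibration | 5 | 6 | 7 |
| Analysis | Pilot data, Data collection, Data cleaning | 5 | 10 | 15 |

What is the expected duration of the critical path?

te_Recruitment = (2 + 4·3 + 10)/6 = 24/6 = 4
te_Instrument calibration = (1 + 4·3 + 5)/6 = 18/6 = 3
te_Pilot data = (1 + 4·3 + 5)/6 = 18/6 = 3
te_Data collection = (8 + 4·11 + 20)/6 = 72/6 = 12
te_Data cleaning = (5 + 4·6 + 7)/6 = 36/6 = 6
te_Analysis = (5 + 4·10 + 15)/6 = 60/6 = 10

Forward pass:
ES_Recruitment = 0; EF_Recruitment = 4
ES_Instrument calibration = 0; EF_Instrument calibration = 3
ES_Pilot data = max(EF_Recruitment=4, EF_Instrument calibration=3) = 4; EF_Pilot data = 4+3 = 7
ES_Data collection = 3; EF_Data collection = 3+12 = 15
ES_Data cleaning = max(EF_Recruitment=4, EF_Instrument calibration=3) = 4; EF_Data cleaning = 4+6 = 10
ES_Analysis = max(EF_Pilot data=7, EF_Data collection=15, EF_Data cleaning=10) = 15; EF_Analysis = 15+10 = 25
Expected project duration μ = 25 days. Critical path: Instrument calibration → Data collection → Analysis.

25 days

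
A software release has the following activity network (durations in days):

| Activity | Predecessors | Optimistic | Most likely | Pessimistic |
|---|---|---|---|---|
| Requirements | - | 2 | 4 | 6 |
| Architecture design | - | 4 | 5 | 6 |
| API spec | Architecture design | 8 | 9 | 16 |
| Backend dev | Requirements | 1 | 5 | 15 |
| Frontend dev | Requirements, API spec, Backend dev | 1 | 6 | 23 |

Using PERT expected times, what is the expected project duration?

te_Requirements = (2 + 4·4 + 6)/6 = 24/6 = 4
te_Architecture design = (4 + 4·5 + 6)/6 = 30/6 = 5
te_API spec = (8 + 4·9 + 16)/6 = 60/6 = 10
te_Backend dev = (1 + 4·5 + 15)/6 = 36/6 = 6
te_Frontend dev = (1 + 4·6 + 23)/6 = 48/6 = 8

Forward pass:
ES_Requirements = 0; EF_Requirements = 4
ES_Architecture design = 0; EF_Architecture design = 5
ES_API spec = 5; EF_API spec = 5+10 = 15
ES_Backend dev = 4; EF_Backend dev = 4+6 = 10
ES_Frontend dev = max(EF_Requirements=4, EF_API spec=15, EF_Backend dev=10) = 15; EF_Frontend dev = 15+8 = 23
Expected project duration μ = 23 days. Critical path: Architecture design → API spec → Frontend dev.

23 days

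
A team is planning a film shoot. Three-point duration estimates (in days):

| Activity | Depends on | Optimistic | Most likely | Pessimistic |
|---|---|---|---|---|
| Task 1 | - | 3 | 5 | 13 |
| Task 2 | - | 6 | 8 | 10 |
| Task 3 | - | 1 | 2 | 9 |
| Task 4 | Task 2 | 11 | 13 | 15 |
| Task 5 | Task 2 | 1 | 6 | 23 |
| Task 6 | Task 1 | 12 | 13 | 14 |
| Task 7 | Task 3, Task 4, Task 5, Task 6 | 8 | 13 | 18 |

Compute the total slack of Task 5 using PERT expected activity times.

5 days

te_Task 1 = (3 + 4·5 + 13)/6 = 36/6 = 6
te_Task 2 = (6 + 4·8 + 10)/6 = 48/6 = 8
te_Task 3 = (1 + 4·2 + 9)/6 = 18/6 = 3
te_Task 4 = (11 + 4·13 + 15)/6 = 78/6 = 13
te_Task 5 = (1 + 4·6 + 23)/6 = 48/6 = 8
te_Task 6 = (12 + 4·13 + 14)/6 = 78/6 = 13
te_Task 7 = (8 + 4·13 + 18)/6 = 78/6 = 13

Forward pass:
ES_Task 1 = 0; EF_Task 1 = 6
ES_Task 2 = 0; EF_Task 2 = 8
ES_Task 3 = 0; EF_Task 3 = 3
ES_Task 4 = 8; EF_Task 4 = 8+13 = 21
ES_Task 5 = 8; EF_Task 5 = 8+8 = 16
ES_Task 6 = 6; EF_Task 6 = 6+13 = 19
ES_Task 7 = max(EF_Task 3=3, EF_Task 4=21, EF_Task 5=16, EF_Task 6=19) = 21; EF_Task 7 = 21+13 = 34
Expected project duration μ = 34 days. Critical path: Task 2 → Task 4 → Task 7.

Backward pass:
LF_Task 7 = 34; LS_Task 7 = 34−13 = 21
LF_Task 6 = LS_Task 7 = 21; LS_Task 6 = 21−13 = 8
LF_Task 5 = LS_Task 7 = 21; LS_Task 5 = 21−8 = 13
LF_Task 4 = LS_Task 7 = 21; LS_Task 4 = 21−13 = 8
LF_Task 3 = LS_Task 7 = 21; LS_Task 3 = 21−3 = 18
LF_Task 2 = min(LS_Task 4=8, LS_Task 5=13) = 8; LS_Task 2 = 8−8 = 0
LF_Task 1 = LS_Task 6 = 8; LS_Task 1 = 8−6 = 2
Slack_Task 5 = LS_Task 5 − ES_Task 5 = 13 − 8 = 5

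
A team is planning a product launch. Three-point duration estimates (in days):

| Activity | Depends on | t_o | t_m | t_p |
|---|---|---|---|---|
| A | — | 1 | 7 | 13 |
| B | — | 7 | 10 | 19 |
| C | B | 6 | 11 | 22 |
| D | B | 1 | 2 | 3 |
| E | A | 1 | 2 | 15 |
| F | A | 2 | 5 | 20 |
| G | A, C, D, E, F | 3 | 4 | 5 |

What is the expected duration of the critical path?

te_A = (1 + 4·7 + 13)/6 = 42/6 = 7
te_B = (7 + 4·10 + 19)/6 = 66/6 = 11
te_C = (6 + 4·11 + 22)/6 = 72/6 = 12
te_D = (1 + 4·2 + 3)/6 = 12/6 = 2
te_E = (1 + 4·2 + 15)/6 = 24/6 = 4
te_F = (2 + 4·5 + 20)/6 = 42/6 = 7
te_G = (3 + 4·4 + 5)/6 = 24/6 = 4

Forward pass:
ES_A = 0; EF_A = 7
ES_B = 0; EF_B = 11
ES_C = 11; EF_C = 11+12 = 23
ES_D = 11; EF_D = 11+2 = 13
ES_E = 7; EF_E = 7+4 = 11
ES_F = 7; EF_F = 7+7 = 14
ES_G = max(EF_A=7, EF_C=23, EF_D=13, EF_E=11, EF_F=14) = 23; EF_G = 23+4 = 27
Expected project duration μ = 27 days. Critical path: B → C → G.

27 days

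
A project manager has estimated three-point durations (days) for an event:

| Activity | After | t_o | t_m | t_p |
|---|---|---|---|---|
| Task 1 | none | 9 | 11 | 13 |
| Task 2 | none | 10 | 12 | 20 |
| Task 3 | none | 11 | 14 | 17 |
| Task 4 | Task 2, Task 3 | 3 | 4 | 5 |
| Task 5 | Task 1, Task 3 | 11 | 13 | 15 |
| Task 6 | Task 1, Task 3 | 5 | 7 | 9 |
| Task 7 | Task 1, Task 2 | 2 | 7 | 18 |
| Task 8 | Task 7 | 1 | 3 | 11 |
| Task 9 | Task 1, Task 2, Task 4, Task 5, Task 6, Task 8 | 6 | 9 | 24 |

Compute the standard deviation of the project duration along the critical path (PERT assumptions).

3.23 days

te_Task 1 = (9 + 4·11 + 13)/6 = 66/6 = 11; σ²_Task 1 = ((13−9)/6)² = 0.444
te_Task 2 = (10 + 4·12 + 20)/6 = 78/6 = 13; σ²_Task 2 = ((20−10)/6)² = 2.778
te_Task 3 = (11 + 4·14 + 17)/6 = 84/6 = 14; σ²_Task 3 = ((17−11)/6)² = 1.000
te_Task 4 = (3 + 4·4 + 5)/6 = 24/6 = 4; σ²_Task 4 = ((5−3)/6)² = 0.111
te_Task 5 = (11 + 4·13 + 15)/6 = 78/6 = 13; σ²_Task 5 = ((15−11)/6)² = 0.444
te_Task 6 = (5 + 4·7 + 9)/6 = 42/6 = 7; σ²_Task 6 = ((9−5)/6)² = 0.444
te_Task 7 = (2 + 4·7 + 18)/6 = 48/6 = 8; σ²_Task 7 = ((18−2)/6)² = 7.111
te_Task 8 = (1 + 4·3 + 11)/6 = 24/6 = 4; σ²_Task 8 = ((11−1)/6)² = 2.778
te_Task 9 = (6 + 4·9 + 24)/6 = 66/6 = 11; σ²_Task 9 = ((24−6)/6)² = 9.000

Forward pass:
ES_Task 1 = 0; EF_Task 1 = 11
ES_Task 2 = 0; EF_Task 2 = 13
ES_Task 3 = 0; EF_Task 3 = 14
ES_Task 4 = max(EF_Task 2=13, EF_Task 3=14) = 14; EF_Task 4 = 14+4 = 18
ES_Task 5 = max(EF_Task 1=11, EF_Task 3=14) = 14; EF_Task 5 = 14+13 = 27
ES_Task 6 = max(EF_Task 1=11, EF_Task 3=14) = 14; EF_Task 6 = 14+7 = 21
ES_Task 7 = max(EF_Task 1=11, EF_Task 2=13) = 13; EF_Task 7 = 13+8 = 21
ES_Task 8 = 21; EF_Task 8 = 21+4 = 25
ES_Task 9 = max(EF_Task 1=11, EF_Task 2=13, EF_Task 4=18, EF_Task 5=27, EF_Task 6=21, EF_Task 8=25) = 27; EF_Task 9 = 27+11 = 38
Expected project duration μ = 38 days. Critical path: Task 3 → Task 5 → Task 9.

Variance along critical path = 1.000 + 0.444 + 9.000 = 10.444
σ = √10.444 = 3.232 days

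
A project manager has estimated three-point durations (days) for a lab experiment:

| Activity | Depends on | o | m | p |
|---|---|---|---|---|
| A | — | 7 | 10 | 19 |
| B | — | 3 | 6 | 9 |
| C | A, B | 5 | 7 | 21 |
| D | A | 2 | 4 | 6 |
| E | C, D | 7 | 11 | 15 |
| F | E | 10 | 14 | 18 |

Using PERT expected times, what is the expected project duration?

te_A = (7 + 4·10 + 19)/6 = 66/6 = 11
te_B = (3 + 4·6 + 9)/6 = 36/6 = 6
te_C = (5 + 4·7 + 21)/6 = 54/6 = 9
te_D = (2 + 4·4 + 6)/6 = 24/6 = 4
te_E = (7 + 4·11 + 15)/6 = 66/6 = 11
te_F = (10 + 4·14 + 18)/6 = 84/6 = 14

Forward pass:
ES_A = 0; EF_A = 11
ES_B = 0; EF_B = 6
ES_C = max(EF_A=11, EF_B=6) = 11; EF_C = 11+9 = 20
ES_D = 11; EF_D = 11+4 = 15
ES_E = max(EF_C=20, EF_D=15) = 20; EF_E = 20+11 = 31
ES_F = 31; EF_F = 31+14 = 45
Expected project duration μ = 45 days. Critical path: A → C → E → F.

45 days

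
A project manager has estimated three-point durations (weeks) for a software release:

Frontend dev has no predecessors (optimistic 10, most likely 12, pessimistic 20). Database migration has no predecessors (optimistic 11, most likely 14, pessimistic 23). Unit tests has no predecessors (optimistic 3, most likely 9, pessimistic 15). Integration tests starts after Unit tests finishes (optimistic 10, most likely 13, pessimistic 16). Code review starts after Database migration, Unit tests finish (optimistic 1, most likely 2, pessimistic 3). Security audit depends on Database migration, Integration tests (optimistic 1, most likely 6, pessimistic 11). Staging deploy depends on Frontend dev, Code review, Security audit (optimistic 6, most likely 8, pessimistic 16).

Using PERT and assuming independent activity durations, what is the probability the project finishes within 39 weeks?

0.731

te_Frontend dev = (10 + 4·12 + 20)/6 = 78/6 = 13; σ²_Frontend dev = ((20−10)/6)² = 2.778
te_Database migration = (11 + 4·14 + 23)/6 = 90/6 = 15; σ²_Database migration = ((23−11)/6)² = 4.000
te_Unit tests = (3 + 4·9 + 15)/6 = 54/6 = 9; σ²_Unit tests = ((15−3)/6)² = 4.000
te_Integration tests = (10 + 4·13 + 16)/6 = 78/6 = 13; σ²_Integration tests = ((16−10)/6)² = 1.000
te_Code review = (1 + 4·2 + 3)/6 = 12/6 = 2; σ²_Code review = ((3−1)/6)² = 0.111
te_Security audit = (1 + 4·6 + 11)/6 = 36/6 = 6; σ²_Security audit = ((11−1)/6)² = 2.778
te_Staging deploy = (6 + 4·8 + 16)/6 = 54/6 = 9; σ²_Staging deploy = ((16−6)/6)² = 2.778

Forward pass:
ES_Frontend dev = 0; EF_Frontend dev = 13
ES_Database migration = 0; EF_Database migration = 15
ES_Unit tests = 0; EF_Unit tests = 9
ES_Integration tests = 9; EF_Integration tests = 9+13 = 22
ES_Code review = max(EF_Database migration=15, EF_Unit tests=9) = 15; EF_Code review = 15+2 = 17
ES_Security audit = max(EF_Database migration=15, EF_Integration tests=22) = 22; EF_Security audit = 22+6 = 28
ES_Staging deploy = max(EF_Frontend dev=13, EF_Code review=17, EF_Security audit=28) = 28; EF_Staging deploy = 28+9 = 37
Expected project duration μ = 37 weeks. Critical path: Unit tests → Integration tests → Security audit → Staging deploy.

Variance along critical path = 4.000 + 1.000 + 2.778 + 2.778 = 10.556; σ = √10.556 = 3.249 weeks.
Z = (39 − 37) / 3.249 = 0.616
P(T ≤ 39) = Φ(0.616) ≈ 0.731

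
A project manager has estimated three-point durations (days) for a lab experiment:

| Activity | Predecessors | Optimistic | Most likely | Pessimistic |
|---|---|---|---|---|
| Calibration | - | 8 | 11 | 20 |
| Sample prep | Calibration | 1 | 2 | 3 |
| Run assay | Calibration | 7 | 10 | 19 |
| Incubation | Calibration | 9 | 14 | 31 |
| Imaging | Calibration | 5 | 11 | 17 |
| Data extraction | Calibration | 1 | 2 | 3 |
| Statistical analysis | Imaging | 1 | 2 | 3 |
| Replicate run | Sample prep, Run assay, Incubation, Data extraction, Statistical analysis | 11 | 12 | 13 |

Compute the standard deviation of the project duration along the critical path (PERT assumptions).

4.19 days

te_Calibration = (8 + 4·11 + 20)/6 = 72/6 = 12; σ²_Calibration = ((20−8)/6)² = 4.000
te_Sample prep = (1 + 4·2 + 3)/6 = 12/6 = 2; σ²_Sample prep = ((3−1)/6)² = 0.111
te_Run assay = (7 + 4·10 + 19)/6 = 66/6 = 11; σ²_Run assay = ((19−7)/6)² = 4.000
te_Incubation = (9 + 4·14 + 31)/6 = 96/6 = 16; σ²_Incubation = ((31−9)/6)² = 13.444
te_Imaging = (5 + 4·11 + 17)/6 = 66/6 = 11; σ²_Imaging = ((17−5)/6)² = 4.000
te_Data extraction = (1 + 4·2 + 3)/6 = 12/6 = 2; σ²_Data extraction = ((3−1)/6)² = 0.111
te_Statistical analysis = (1 + 4·2 + 3)/6 = 12/6 = 2; σ²_Statistical analysis = ((3−1)/6)² = 0.111
te_Replicate run = (11 + 4·12 + 13)/6 = 72/6 = 12; σ²_Replicate run = ((13−11)/6)² = 0.111

Forward pass:
ES_Calibration = 0; EF_Calibration = 12
ES_Sample prep = 12; EF_Sample prep = 12+2 = 14
ES_Run assay = 12; EF_Run assay = 12+11 = 23
ES_Incubation = 12; EF_Incubation = 12+16 = 28
ES_Imaging = 12; EF_Imaging = 12+11 = 23
ES_Data extraction = 12; EF_Data extraction = 12+2 = 14
ES_Statistical analysis = 23; EF_Statistical analysis = 23+2 = 25
ES_Replicate run = max(EF_Sample prep=14, EF_Run assay=23, EF_Incubation=28, EF_Data extraction=14, EF_Statistical analysis=25) = 28; EF_Replicate run = 28+12 = 40
Expected project duration μ = 40 days. Critical path: Calibration → Incubation → Replicate run.

Variance along critical path = 4.000 + 13.444 + 0.111 = 17.556
σ = √17.556 = 4.190 days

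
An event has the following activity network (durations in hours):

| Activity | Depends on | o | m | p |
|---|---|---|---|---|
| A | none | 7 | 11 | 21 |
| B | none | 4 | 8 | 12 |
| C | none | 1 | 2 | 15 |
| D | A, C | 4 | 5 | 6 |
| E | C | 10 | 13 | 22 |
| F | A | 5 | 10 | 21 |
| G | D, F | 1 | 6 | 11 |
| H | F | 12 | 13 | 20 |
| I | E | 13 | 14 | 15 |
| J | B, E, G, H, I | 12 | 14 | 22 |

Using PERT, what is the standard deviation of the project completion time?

te_A = (7 + 4·11 + 21)/6 = 72/6 = 12; σ²_A = ((21−7)/6)² = 5.444
te_B = (4 + 4·8 + 12)/6 = 48/6 = 8; σ²_B = ((12−4)/6)² = 1.778
te_C = (1 + 4·2 + 15)/6 = 24/6 = 4; σ²_C = ((15−1)/6)² = 5.444
te_D = (4 + 4·5 + 6)/6 = 30/6 = 5; σ²_D = ((6−4)/6)² = 0.111
te_E = (10 + 4·13 + 22)/6 = 84/6 = 14; σ²_E = ((22−10)/6)² = 4.000
te_F = (5 + 4·10 + 21)/6 = 66/6 = 11; σ²_F = ((21−5)/6)² = 7.111
te_G = (1 + 4·6 + 11)/6 = 36/6 = 6; σ²_G = ((11−1)/6)² = 2.778
te_H = (12 + 4·13 + 20)/6 = 84/6 = 14; σ²_H = ((20−12)/6)² = 1.778
te_I = (13 + 4·14 + 15)/6 = 84/6 = 14; σ²_I = ((15−13)/6)² = 0.111
te_J = (12 + 4·14 + 22)/6 = 90/6 = 15; σ²_J = ((22−12)/6)² = 2.778

Forward pass:
ES_A = 0; EF_A = 12
ES_B = 0; EF_B = 8
ES_C = 0; EF_C = 4
ES_D = max(EF_A=12, EF_C=4) = 12; EF_D = 12+5 = 17
ES_E = 4; EF_E = 4+14 = 18
ES_F = 12; EF_F = 12+11 = 23
ES_G = max(EF_D=17, EF_F=23) = 23; EF_G = 23+6 = 29
ES_H = 23; EF_H = 23+14 = 37
ES_I = 18; EF_I = 18+14 = 32
ES_J = max(EF_B=8, EF_E=18, EF_G=29, EF_H=37, EF_I=32) = 37; EF_J = 37+15 = 52
Expected project duration μ = 52 hours. Critical path: A → F → H → J.

Variance along critical path = 5.444 + 7.111 + 1.778 + 2.778 = 17.111
σ = √17.111 = 4.137 hours

4.14 hours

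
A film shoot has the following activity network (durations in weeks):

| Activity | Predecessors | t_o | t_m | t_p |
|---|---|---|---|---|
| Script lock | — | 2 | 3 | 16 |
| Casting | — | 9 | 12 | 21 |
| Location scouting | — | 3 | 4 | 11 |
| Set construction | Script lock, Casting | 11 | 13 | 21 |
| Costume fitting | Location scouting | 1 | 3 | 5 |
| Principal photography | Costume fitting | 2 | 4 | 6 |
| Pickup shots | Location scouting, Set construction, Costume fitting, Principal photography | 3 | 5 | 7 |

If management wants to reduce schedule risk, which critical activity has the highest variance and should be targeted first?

te_Script lock = (2 + 4·3 + 16)/6 = 30/6 = 5; σ²_Script lock = ((16−2)/6)² = 5.444
te_Casting = (9 + 4·12 + 21)/6 = 78/6 = 13; σ²_Casting = ((21−9)/6)² = 4.000
te_Location scouting = (3 + 4·4 + 11)/6 = 30/6 = 5; σ²_Location scouting = ((11−3)/6)² = 1.778
te_Set construction = (11 + 4·13 + 21)/6 = 84/6 = 14; σ²_Set construction = ((21−11)/6)² = 2.778
te_Costume fitting = (1 + 4·3 + 5)/6 = 18/6 = 3; σ²_Costume fitting = ((5−1)/6)² = 0.444
te_Principal photography = (2 + 4·4 + 6)/6 = 24/6 = 4; σ²_Principal photography = ((6−2)/6)² = 0.444
te_Pickup shots = (3 + 4·5 + 7)/6 = 30/6 = 5; σ²_Pickup shots = ((7−3)/6)² = 0.444

Forward pass:
ES_Script lock = 0; EF_Script lock = 5
ES_Casting = 0; EF_Casting = 13
ES_Location scouting = 0; EF_Location scouting = 5
ES_Set construction = max(EF_Script lock=5, EF_Casting=13) = 13; EF_Set construction = 13+14 = 27
ES_Costume fitting = 5; EF_Costume fitting = 5+3 = 8
ES_Principal photography = 8; EF_Principal photography = 8+4 = 12
ES_Pickup shots = max(EF_Location scouting=5, EF_Set construction=27, EF_Costume fitting=8, EF_Principal photography=12) = 27; EF_Pickup shots = 27+5 = 32
Expected project duration μ = 32 weeks. Critical path: Casting → Set construction → Pickup shots.

Variances on critical path: σ²_Casting=4.000, σ²_Set construction=2.778, σ²_Pickup shots=0.444.
Largest is σ²_Casting = 4.000.

Casting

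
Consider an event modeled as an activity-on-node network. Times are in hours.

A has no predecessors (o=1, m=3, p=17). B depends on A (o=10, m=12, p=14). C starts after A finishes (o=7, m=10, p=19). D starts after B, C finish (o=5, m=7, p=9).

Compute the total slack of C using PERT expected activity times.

te_A = (1 + 4·3 + 17)/6 = 30/6 = 5
te_B = (10 + 4·12 + 14)/6 = 72/6 = 12
te_C = (7 + 4·10 + 19)/6 = 66/6 = 11
te_D = (5 + 4·7 + 9)/6 = 42/6 = 7

Forward pass:
ES_A = 0; EF_A = 5
ES_B = 5; EF_B = 5+12 = 17
ES_C = 5; EF_C = 5+11 = 16
ES_D = max(EF_B=17, EF_C=16) = 17; EF_D = 17+7 = 24
Expected project duration μ = 24 hours. Critical path: A → B → D.

Backward pass:
LF_D = 24; LS_D = 24−7 = 17
LF_C = LS_D = 17; LS_C = 17−11 = 6
LF_B = LS_D = 17; LS_B = 17−12 = 5
LF_A = min(LS_B=5, LS_C=6) = 5; LS_A = 5−5 = 0
Slack_C = LS_C − ES_C = 6 − 5 = 1

1 hours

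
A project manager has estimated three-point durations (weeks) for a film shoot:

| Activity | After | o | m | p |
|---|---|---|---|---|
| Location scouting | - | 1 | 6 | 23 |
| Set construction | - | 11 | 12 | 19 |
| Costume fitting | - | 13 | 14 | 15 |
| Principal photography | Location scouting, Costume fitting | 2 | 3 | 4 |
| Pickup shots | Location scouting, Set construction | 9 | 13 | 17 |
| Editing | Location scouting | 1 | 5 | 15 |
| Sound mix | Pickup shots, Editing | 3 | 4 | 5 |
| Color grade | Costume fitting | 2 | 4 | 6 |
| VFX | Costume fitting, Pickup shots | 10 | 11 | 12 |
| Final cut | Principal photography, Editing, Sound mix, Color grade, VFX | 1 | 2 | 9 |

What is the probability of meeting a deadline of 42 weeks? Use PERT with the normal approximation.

0.804

te_Location scouting = (1 + 4·6 + 23)/6 = 48/6 = 8; σ²_Location scouting = ((23−1)/6)² = 13.444
te_Set construction = (11 + 4·12 + 19)/6 = 78/6 = 13; σ²_Set construction = ((19−11)/6)² = 1.778
te_Costume fitting = (13 + 4·14 + 15)/6 = 84/6 = 14; σ²_Costume fitting = ((15−13)/6)² = 0.111
te_Principal photography = (2 + 4·3 + 4)/6 = 18/6 = 3; σ²_Principal photography = ((4−2)/6)² = 0.111
te_Pickup shots = (9 + 4·13 + 17)/6 = 78/6 = 13; σ²_Pickup shots = ((17−9)/6)² = 1.778
te_Editing = (1 + 4·5 + 15)/6 = 36/6 = 6; σ²_Editing = ((15−1)/6)² = 5.444
te_Sound mix = (3 + 4·4 + 5)/6 = 24/6 = 4; σ²_Sound mix = ((5−3)/6)² = 0.111
te_Color grade = (2 + 4·4 + 6)/6 = 24/6 = 4; σ²_Color grade = ((6−2)/6)² = 0.444
te_VFX = (10 + 4·11 + 12)/6 = 66/6 = 11; σ²_VFX = ((12−10)/6)² = 0.111
te_Final cut = (1 + 4·2 + 9)/6 = 18/6 = 3; σ²_Final cut = ((9−1)/6)² = 1.778

Forward pass:
ES_Location scouting = 0; EF_Location scouting = 8
ES_Set construction = 0; EF_Set construction = 13
ES_Costume fitting = 0; EF_Costume fitting = 14
ES_Principal photography = max(EF_Location scouting=8, EF_Costume fitting=14) = 14; EF_Principal photography = 14+3 = 17
ES_Pickup shots = max(EF_Location scouting=8, EF_Set construction=13) = 13; EF_Pickup shots = 13+13 = 26
ES_Editing = 8; EF_Editing = 8+6 = 14
ES_Sound mix = max(EF_Pickup shots=26, EF_Editing=14) = 26; EF_Sound mix = 26+4 = 30
ES_Color grade = 14; EF_Color grade = 14+4 = 18
ES_VFX = max(EF_Costume fitting=14, EF_Pickup shots=26) = 26; EF_VFX = 26+11 = 37
ES_Final cut = max(EF_Principal photography=17, EF_Editing=14, EF_Sound mix=30, EF_Color grade=18, EF_VFX=37) = 37; EF_Final cut = 37+3 = 40
Expected project duration μ = 40 weeks. Critical path: Set construction → Pickup shots → VFX → Final cut.

Variance along critical path = 1.778 + 1.778 + 0.111 + 1.778 = 5.444; σ = √5.444 = 2.333 weeks.
Z = (42 − 40) / 2.333 = 0.857
P(T ≤ 42) = Φ(0.857) ≈ 0.804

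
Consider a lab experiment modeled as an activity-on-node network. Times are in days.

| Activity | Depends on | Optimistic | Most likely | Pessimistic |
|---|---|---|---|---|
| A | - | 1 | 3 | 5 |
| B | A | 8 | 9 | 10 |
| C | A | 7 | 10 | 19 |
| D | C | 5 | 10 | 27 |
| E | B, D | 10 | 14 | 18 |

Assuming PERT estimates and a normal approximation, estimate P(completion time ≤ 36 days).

0.184

te_A = (1 + 4·3 + 5)/6 = 18/6 = 3; σ²_A = ((5−1)/6)² = 0.444
te_B = (8 + 4·9 + 10)/6 = 54/6 = 9; σ²_B = ((10−8)/6)² = 0.111
te_C = (7 + 4·10 + 19)/6 = 66/6 = 11; σ²_C = ((19−7)/6)² = 4.000
te_D = (5 + 4·10 + 27)/6 = 72/6 = 12; σ²_D = ((27−5)/6)² = 13.444
te_E = (10 + 4·14 + 18)/6 = 84/6 = 14; σ²_E = ((18−10)/6)² = 1.778

Forward pass:
ES_A = 0; EF_A = 3
ES_B = 3; EF_B = 3+9 = 12
ES_C = 3; EF_C = 3+11 = 14
ES_D = 14; EF_D = 14+12 = 26
ES_E = max(EF_B=12, EF_D=26) = 26; EF_E = 26+14 = 40
Expected project duration μ = 40 days. Critical path: A → C → D → E.

Variance along critical path = 0.444 + 4.000 + 13.444 + 1.778 = 19.667; σ = √19.667 = 4.435 days.
Z = (36 − 40) / 4.435 = -0.902
P(T ≤ 36) = Φ(-0.902) ≈ 0.184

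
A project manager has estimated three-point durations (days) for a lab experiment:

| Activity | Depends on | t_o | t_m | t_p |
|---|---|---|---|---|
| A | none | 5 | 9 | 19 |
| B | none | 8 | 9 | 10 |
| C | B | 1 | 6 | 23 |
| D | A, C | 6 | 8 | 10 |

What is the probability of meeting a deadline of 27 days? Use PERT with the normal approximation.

0.704

te_A = (5 + 4·9 + 19)/6 = 60/6 = 10; σ²_A = ((19−5)/6)² = 5.444
te_B = (8 + 4·9 + 10)/6 = 54/6 = 9; σ²_B = ((10−8)/6)² = 0.111
te_C = (1 + 4·6 + 23)/6 = 48/6 = 8; σ²_C = ((23−1)/6)² = 13.444
te_D = (6 + 4·8 + 10)/6 = 48/6 = 8; σ²_D = ((10−6)/6)² = 0.444

Forward pass:
ES_A = 0; EF_A = 10
ES_B = 0; EF_B = 9
ES_C = 9; EF_C = 9+8 = 17
ES_D = max(EF_A=10, EF_C=17) = 17; EF_D = 17+8 = 25
Expected project duration μ = 25 days. Critical path: B → C → D.

Variance along critical path = 0.111 + 13.444 + 0.444 = 14.000; σ = √14.000 = 3.742 days.
Z = (27 − 25) / 3.742 = 0.535
P(T ≤ 27) = Φ(0.535) ≈ 0.704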